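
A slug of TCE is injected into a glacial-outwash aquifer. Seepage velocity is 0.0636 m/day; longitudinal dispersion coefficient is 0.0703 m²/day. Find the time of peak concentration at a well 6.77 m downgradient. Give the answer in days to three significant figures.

90.5 days

For the 1D instantaneous-source solution, setting ∂C/∂t = 0 at fixed x gives v²t² + 2Dt − x² = 0, so t = (√(D² + v²x²) − D)/v².
√(D² + v²x²) = √(0.0703² + 0.0636² × 6.77²) = 0.4363; v² = 0.00404496.
t = (0.4363 − 0.0703)/0.00404496 = 90.5 days (vs. the pure-advection estimate x/v = 106 d).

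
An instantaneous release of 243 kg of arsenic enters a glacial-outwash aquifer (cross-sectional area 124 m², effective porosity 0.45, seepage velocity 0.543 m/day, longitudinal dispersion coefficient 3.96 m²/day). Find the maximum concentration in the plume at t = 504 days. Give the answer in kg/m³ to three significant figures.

0.0275 kg/m³

The peak of an instantaneous 1D plume sits at x = vt; there the Gaussian factor is 1 and C_max = M/(n_e·A·√(4πDt)), where n_e·A is the pore area the mass is dissolved in.
√(4πDt) = √(4π × 3.96 × 504) = 158.4 m, so C_max = 243/(0.45 × 124 × 158.4) = 0.0275 kg/m³.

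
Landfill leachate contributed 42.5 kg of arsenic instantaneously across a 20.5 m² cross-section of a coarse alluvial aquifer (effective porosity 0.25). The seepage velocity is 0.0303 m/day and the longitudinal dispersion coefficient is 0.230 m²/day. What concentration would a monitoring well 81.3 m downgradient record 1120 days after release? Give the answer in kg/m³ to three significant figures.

0.0165 kg/m³

For an instantaneous plane source, C(x,t) = M/(n_e·A·√(4πDt)) · exp(−(x−vt)²/(4Dt)), with n_e·A the pore (flow) area.
Plume center vt = 0.0303 × 1120 = 33.936 m, so the well at 81.3 m is 47.364 m downgradient of the peak.
√(4πDt) = 56.90 m, giving peak height M/(n_e·A·√(4πDt)) = 42.5/(0.25 × 20.5 × 56.90) = 0.1457 kg/m³.
(x−vt)²/(4Dt) = (47.364)²/(4 × 0.230 × 1120) = 2.177; exp(−2.177) = 0.1134.
C = 0.1457 × 0.1134 = 0.0165 kg/m³.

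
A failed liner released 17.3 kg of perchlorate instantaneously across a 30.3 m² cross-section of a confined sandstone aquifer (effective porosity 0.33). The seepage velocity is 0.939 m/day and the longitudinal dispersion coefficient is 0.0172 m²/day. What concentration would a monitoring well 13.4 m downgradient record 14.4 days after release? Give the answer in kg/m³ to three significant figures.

0.966 kg/m³

For an instantaneous plane source, C(x,t) = M/(n_e·A·√(4πDt)) · exp(−(x−vt)²/(4Dt)), with n_e·A the pore (flow) area.
Plume center vt = 0.939 × 14.4 = 13.5216 m, so the well at 13.4 m is 0.1216 m upgradient of the peak.
√(4πDt) = 1.764 m, giving peak height M/(n_e·A·√(4πDt)) = 17.3/(0.33 × 30.3 × 1.764) = 0.9808 kg/m³.
(x−vt)²/(4Dt) = (-0.1216)²/(4 × 0.0172 × 14.4) = 0.01493; exp(−0.01493) = 0.9852.
C = 0.9808 × 0.9852 = 0.966 kg/m³.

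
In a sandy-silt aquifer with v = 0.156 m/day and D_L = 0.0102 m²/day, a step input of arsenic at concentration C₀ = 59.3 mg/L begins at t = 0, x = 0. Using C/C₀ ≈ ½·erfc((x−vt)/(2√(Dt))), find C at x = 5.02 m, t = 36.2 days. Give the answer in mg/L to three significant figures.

45.5 mg/L

For a continuous step input, C/C₀ ≈ ½·erfc((x−vt)/(2√(Dt))).
vt = 0.156 × 36.2 = 5.6472 m and 2√(Dt) = 2√(0.0102 × 36.2) = 1.215 m.
Argument (x−vt)/(2√(Dt)) = (5.02 − 5.6472)/1.215 = -0.5162; ½·erfc(-0.5162) = 0.7673.
C = 59.3 × 0.7673 = 45.5 mg/L.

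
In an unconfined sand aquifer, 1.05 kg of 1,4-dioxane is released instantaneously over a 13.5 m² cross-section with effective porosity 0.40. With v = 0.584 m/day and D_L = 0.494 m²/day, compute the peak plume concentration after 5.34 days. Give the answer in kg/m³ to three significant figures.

The peak of an instantaneous 1D plume sits at x = vt; there the Gaussian factor is 1 and C_max = M/(n_e·A·√(4πDt)), where n_e·A is the pore area the mass is dissolved in.
√(4πDt) = √(4π × 0.494 × 5.34) = 5.758 m, so C_max = 1.05/(0.40 × 13.5 × 5.758) = 0.0338 kg/m³.

0.0338 kg/m³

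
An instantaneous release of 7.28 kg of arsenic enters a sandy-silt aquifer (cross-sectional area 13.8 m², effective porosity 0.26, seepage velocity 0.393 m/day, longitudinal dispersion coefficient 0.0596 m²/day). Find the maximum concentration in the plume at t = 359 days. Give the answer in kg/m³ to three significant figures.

0.124 kg/m³

The peak of an instantaneous 1D plume sits at x = vt; there the Gaussian factor is 1 and C_max = M/(n_e·A·√(4πDt)), where n_e·A is the pore area the mass is dissolved in.
√(4πDt) = √(4π × 0.0596 × 359) = 16.40 m, so C_max = 7.28/(0.26 × 13.8 × 16.40) = 0.124 kg/m³.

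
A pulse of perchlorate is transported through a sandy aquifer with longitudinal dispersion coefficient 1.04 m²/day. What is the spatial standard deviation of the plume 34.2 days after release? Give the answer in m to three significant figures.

8.43 m

Dispersive spreading gives a Gaussian with σ² = 2Dt; advection only shifts the center.
σ = √(2 × 1.04 × 34.2) = 8.43 m.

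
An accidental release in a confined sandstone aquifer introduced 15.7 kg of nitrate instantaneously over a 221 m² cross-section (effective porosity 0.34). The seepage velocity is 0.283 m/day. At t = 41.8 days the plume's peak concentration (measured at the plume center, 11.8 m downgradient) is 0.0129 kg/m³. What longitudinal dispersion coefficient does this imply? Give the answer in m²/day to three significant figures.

At the plume center C_max = M/(n_e·A·√(4πDt)), so D = M²/(4πt·(n_e·A·C_max)²).
n_e·A·C_max = 0.34 × 221 × 0.0129 = 0.9693 kg/m.
D = 15.7²/(4π × 41.8 × 0.9693²) = 0.499 m²/day.

0.499 m²/day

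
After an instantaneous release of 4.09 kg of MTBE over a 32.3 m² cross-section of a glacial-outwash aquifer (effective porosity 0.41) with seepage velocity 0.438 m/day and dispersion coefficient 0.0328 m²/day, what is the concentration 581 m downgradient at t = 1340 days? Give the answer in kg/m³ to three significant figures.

For an instantaneous plane source, C(x,t) = M/(n_e·A·√(4πDt)) · exp(−(x−vt)²/(4Dt)), with n_e·A the pore (flow) area.
Plume center vt = 0.438 × 1340 = 586.92 m, so the well at 581 m is 5.92 m upgradient of the peak.
√(4πDt) = 23.50 m, giving peak height M/(n_e·A·√(4πDt)) = 4.09/(0.41 × 32.3 × 23.50) = 0.01314 kg/m³.
(x−vt)²/(4Dt) = (-5.92)²/(4 × 0.0328 × 1340) = 0.1993; exp(−0.1993) = 0.8193.
C = 0.01314 × 0.8193 = 0.0108 kg/m³.

0.0108 kg/m³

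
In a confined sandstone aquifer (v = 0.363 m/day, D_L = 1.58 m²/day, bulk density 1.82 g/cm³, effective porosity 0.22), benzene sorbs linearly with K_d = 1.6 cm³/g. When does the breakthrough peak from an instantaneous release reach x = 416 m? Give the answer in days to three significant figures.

16100 days

Retardation factor R = 1 + ρ_b·K_d/n = 1 + 1.82 × 1.6/0.22 = 14.24.
Sorption retards both mechanisms: v_R = v/R = 0.02549 m/day, D_R = D/R = 0.1110 m²/day.
Peak time from v_R²t² + 2D_R t − x² = 0: t = (√(D_R² + v_R²x²) − D_R)/v_R².
√(D_R² + v_R²x²) = √(0.1110² + 0.02549² × 416²) = 10.60; v_R² = 0.0006497.
t = (10.60 − 0.1110)/0.0006497 = 16100 days.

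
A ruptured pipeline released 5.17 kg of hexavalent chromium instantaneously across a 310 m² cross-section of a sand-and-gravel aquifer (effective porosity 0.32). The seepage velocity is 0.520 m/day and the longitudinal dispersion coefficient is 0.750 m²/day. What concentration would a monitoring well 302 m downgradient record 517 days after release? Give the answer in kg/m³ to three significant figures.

For an instantaneous plane source, C(x,t) = M/(n_e·A·√(4πDt)) · exp(−(x−vt)²/(4Dt)), with n_e·A the pore (flow) area.
Plume center vt = 0.520 × 517 = 268.84 m, so the well at 302 m is 33.16 m downgradient of the peak.
√(4πDt) = 69.80 m, giving peak height M/(n_e·A·√(4πDt)) = 5.17/(0.32 × 310 × 69.80) = 0.0007467 kg/m³.
(x−vt)²/(4Dt) = (33.16)²/(4 × 0.750 × 517) = 0.7090; exp(−0.7090) = 0.4921.
C = 0.0007467 × 0.4921 = 0.000367 kg/m³.

0.000367 kg/m³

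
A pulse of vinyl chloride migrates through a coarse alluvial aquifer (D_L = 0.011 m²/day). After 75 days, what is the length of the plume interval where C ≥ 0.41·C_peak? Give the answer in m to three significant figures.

The plume is Gaussian with σ = √(2Dt) = √(2 × 0.011 × 75) = 1.285 m.
C/C_peak = exp(−Δx²/(2σ²)) = 0.41 ⇒ Δx = σ·√(−2 ln 0.41) = 1.285 × 1.335 = 1.715 m.
Width = 2Δx = 3.43 m.

3.43 m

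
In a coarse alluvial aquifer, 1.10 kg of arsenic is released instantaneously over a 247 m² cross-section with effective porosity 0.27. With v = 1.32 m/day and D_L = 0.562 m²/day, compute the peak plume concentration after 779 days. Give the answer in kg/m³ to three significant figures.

The peak of an instantaneous 1D plume sits at x = vt; there the Gaussian factor is 1 and C_max = M/(n_e·A·√(4πDt)), where n_e·A is the pore area the mass is dissolved in.
√(4πDt) = √(4π × 0.562 × 779) = 74.17 m, so C_max = 1.10/(0.27 × 247 × 74.17) = 0.000222 kg/m³.

0.000222 kg/m³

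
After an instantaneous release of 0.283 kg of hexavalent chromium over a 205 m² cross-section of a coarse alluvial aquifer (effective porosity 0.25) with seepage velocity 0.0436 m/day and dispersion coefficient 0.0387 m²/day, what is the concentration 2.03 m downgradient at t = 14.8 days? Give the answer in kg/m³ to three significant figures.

For an instantaneous plane source, C(x,t) = M/(n_e·A·√(4πDt)) · exp(−(x−vt)²/(4Dt)), with n_e·A the pore (flow) area.
Plume center vt = 0.0436 × 14.8 = 0.64528 m, so the well at 2.03 m is 1.38472 m downgradient of the peak.
√(4πDt) = 2.683 m, giving peak height M/(n_e·A·√(4πDt)) = 0.283/(0.25 × 205 × 2.683) = 0.002058 kg/m³.
(x−vt)²/(4Dt) = (1.38472)²/(4 × 0.0387 × 14.8) = 0.8369; exp(−0.8369) = 0.4331.
C = 0.002058 × 0.4331 = 0.000891 kg/m³.

0.000891 kg/m³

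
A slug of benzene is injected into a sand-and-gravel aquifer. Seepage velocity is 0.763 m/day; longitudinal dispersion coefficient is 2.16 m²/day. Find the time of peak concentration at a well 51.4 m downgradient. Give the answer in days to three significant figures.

63.8 days

For the 1D instantaneous-source solution, setting ∂C/∂t = 0 at fixed x gives v²t² + 2Dt − x² = 0, so t = (√(D² + v²x²) − D)/v².
√(D² + v²x²) = √(2.16² + 0.763² × 51.4²) = 39.28; v² = 0.582169.
t = (39.28 − 2.16)/0.582169 = 63.8 days (vs. the pure-advection estimate x/v = 67.4 d).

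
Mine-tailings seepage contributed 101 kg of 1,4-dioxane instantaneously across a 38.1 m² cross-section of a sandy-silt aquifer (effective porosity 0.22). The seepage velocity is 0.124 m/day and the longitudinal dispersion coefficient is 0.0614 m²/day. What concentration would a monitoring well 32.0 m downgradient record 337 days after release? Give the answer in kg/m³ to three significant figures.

0.235 kg/m³

For an instantaneous plane source, C(x,t) = M/(n_e·A·√(4πDt)) · exp(−(x−vt)²/(4Dt)), with n_e·A the pore (flow) area.
Plume center vt = 0.124 × 337 = 41.788 m, so the well at 32.0 m is 9.788 m upgradient of the peak.
√(4πDt) = 16.13 m, giving peak height M/(n_e·A·√(4πDt)) = 101/(0.22 × 38.1 × 16.13) = 0.7470 kg/m³.
(x−vt)²/(4Dt) = (-9.788)²/(4 × 0.0614 × 337) = 1.158; exp(−1.158) = 0.3141.
C = 0.7470 × 0.3141 = 0.235 kg/m³.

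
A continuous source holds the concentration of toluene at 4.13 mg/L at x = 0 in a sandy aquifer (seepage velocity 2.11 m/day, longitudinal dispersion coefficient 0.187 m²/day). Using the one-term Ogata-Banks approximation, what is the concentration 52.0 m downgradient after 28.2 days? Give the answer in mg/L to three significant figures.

4.09 mg/L

For a continuous step input, C/C₀ ≈ ½·erfc((x−vt)/(2√(Dt))).
vt = 2.11 × 28.2 = 59.502 m and 2√(Dt) = 2√(0.187 × 28.2) = 4.593 m.
Argument (x−vt)/(2√(Dt)) = (52.0 − 59.502)/4.593 = -1.633; ½·erfc(-1.633) = 0.9895.
C = 4.13 × 0.9895 = 4.09 mg/L.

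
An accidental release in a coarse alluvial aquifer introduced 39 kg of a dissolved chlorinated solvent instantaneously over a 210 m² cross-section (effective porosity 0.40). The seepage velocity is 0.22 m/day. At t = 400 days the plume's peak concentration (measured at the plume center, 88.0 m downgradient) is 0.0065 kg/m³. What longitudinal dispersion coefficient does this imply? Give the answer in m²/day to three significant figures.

At the plume center C_max = M/(n_e·A·√(4πDt)), so D = M²/(4πt·(n_e·A·C_max)²).
n_e·A·C_max = 0.40 × 210 × 0.0065 = 0.5460 kg/m.
D = 39²/(4π × 400 × 0.5460²) = 1.02 m²/day.

1.02 m²/day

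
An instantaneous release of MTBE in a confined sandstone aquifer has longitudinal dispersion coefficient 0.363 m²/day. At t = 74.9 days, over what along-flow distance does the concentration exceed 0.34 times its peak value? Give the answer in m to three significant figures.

21.7 m

The plume is Gaussian with σ = √(2Dt) = √(2 × 0.363 × 74.9) = 7.374 m.
C/C_peak = exp(−Δx²/(2σ²)) = 0.34 ⇒ Δx = σ·√(−2 ln 0.34) = 7.374 × 1.469 = 10.83 m.
Width = 2Δx = 21.7 m.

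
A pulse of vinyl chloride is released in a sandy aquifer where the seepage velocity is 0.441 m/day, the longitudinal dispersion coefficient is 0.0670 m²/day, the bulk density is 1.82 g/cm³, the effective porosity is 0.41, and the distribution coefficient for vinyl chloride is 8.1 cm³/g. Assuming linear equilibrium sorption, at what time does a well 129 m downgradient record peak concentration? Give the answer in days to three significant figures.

10800 days

Retardation factor R = 1 + ρ_b·K_d/n = 1 + 1.82 × 8.1/0.41 = 36.96.
Sorption retards both mechanisms: v_R = v/R = 0.01193 m/day, D_R = D/R = 0.001813 m²/day.
Peak time from v_R²t² + 2D_R t − x² = 0: t = (√(D_R² + v_R²x²) − D_R)/v_R².
√(D_R² + v_R²x²) = √(0.001813² + 0.01193² × 129²) = 1.539; v_R² = 0.0001423.
t = (1.539 − 0.001813)/0.0001423 = 10800 days.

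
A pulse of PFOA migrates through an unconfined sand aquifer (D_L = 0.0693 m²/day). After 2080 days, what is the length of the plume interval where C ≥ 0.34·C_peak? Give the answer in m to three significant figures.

The plume is Gaussian with σ = √(2Dt) = √(2 × 0.0693 × 2080) = 16.98 m.
C/C_peak = exp(−Δx²/(2σ²)) = 0.34 ⇒ Δx = σ·√(−2 ln 0.34) = 16.98 × 1.469 = 24.94 m.
Width = 2Δx = 49.9 m.

49.9 m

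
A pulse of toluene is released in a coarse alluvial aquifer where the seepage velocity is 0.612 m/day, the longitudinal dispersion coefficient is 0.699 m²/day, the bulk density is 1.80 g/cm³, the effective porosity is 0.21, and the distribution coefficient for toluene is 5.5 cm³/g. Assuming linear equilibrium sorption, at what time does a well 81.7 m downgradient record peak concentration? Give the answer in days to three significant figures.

6340 days

Retardation factor R = 1 + ρ_b·K_d/n = 1 + 1.80 × 5.5/0.21 = 48.14.
Sorption retards both mechanisms: v_R = v/R = 0.01271 m/day, D_R = D/R = 0.01452 m²/day.
Peak time from v_R²t² + 2D_R t − x² = 0: t = (√(D_R² + v_R²x²) − D_R)/v_R².
√(D_R² + v_R²x²) = √(0.01452² + 0.01271² × 81.7²) = 1.039; v_R² = 0.0001615.
t = (1.039 − 0.01452)/0.0001615 = 6340 days.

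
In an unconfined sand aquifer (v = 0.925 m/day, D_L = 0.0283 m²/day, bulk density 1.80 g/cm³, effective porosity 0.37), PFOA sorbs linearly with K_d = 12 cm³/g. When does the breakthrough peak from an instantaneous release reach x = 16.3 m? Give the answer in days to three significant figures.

Retardation factor R = 1 + ρ_b·K_d/n = 1 + 1.80 × 12/0.37 = 59.38.
Sorption retards both mechanisms: v_R = v/R = 0.01558 m/day, D_R = D/R = 0.0004766 m²/day.
Peak time from v_R²t² + 2D_R t − x² = 0: t = (√(D_R² + v_R²x²) − D_R)/v_R².
√(D_R² + v_R²x²) = √(0.0004766² + 0.01558² × 16.3²) = 0.2540; v_R² = 0.0002427.
t = (0.2540 − 0.0004766)/0.0002427 = 1040 days.

1040 days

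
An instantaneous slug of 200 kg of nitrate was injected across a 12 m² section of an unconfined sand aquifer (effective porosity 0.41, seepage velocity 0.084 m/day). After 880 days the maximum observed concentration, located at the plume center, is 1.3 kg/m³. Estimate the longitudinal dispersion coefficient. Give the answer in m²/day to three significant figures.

0.0884 m²/day

At the plume center C_max = M/(n_e·A·√(4πDt)), so D = M²/(4πt·(n_e·A·C_max)²).
n_e·A·C_max = 0.41 × 12 × 1.3 = 6.396 kg/m.
D = 200²/(4π × 880 × 6.396²) = 0.0884 m²/day.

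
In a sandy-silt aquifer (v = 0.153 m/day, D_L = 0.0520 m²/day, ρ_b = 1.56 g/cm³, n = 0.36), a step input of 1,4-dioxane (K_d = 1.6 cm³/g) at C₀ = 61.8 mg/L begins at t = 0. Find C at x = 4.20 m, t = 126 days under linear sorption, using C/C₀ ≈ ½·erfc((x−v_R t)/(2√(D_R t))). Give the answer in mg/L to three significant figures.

5.21 mg/L

Retardation factor R = 1 + ρ_b·K_d/n = 1 + 1.56 × 1.6/0.36 = 7.933.
Sorption retards both mechanisms: v_R = v/R = 0.01929 m/day, D_R = D/R = 0.006555 m²/day.
v_R·t = 0.01929 × 126 = 2.43054 m; 2√(D_R t) = 1.818 m; argument = (4.20 − 2.43054)/1.818 = 0.9733.
C = C₀ × ½·erfc(0.9733) = 61.8 × 0.08434 = 5.21 mg/L.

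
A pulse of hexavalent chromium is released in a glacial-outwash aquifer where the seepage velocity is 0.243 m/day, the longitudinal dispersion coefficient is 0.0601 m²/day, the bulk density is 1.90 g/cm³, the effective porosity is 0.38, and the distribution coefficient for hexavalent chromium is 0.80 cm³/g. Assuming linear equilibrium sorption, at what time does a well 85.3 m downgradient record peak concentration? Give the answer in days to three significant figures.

1750 days

Retardation factor R = 1 + ρ_b·K_d/n = 1 + 1.90 × 0.80/0.38 = 5.000.
Sorption retards both mechanisms: v_R = v/R = 0.04860 m/day, D_R = D/R = 0.01202 m²/day.
Peak time from v_R²t² + 2D_R t − x² = 0: t = (√(D_R² + v_R²x²) − D_R)/v_R².
√(D_R² + v_R²x²) = √(0.01202² + 0.04860² × 85.3²) = 4.146; v_R² = 0.002362.
t = (4.146 − 0.01202)/0.002362 = 1750 days.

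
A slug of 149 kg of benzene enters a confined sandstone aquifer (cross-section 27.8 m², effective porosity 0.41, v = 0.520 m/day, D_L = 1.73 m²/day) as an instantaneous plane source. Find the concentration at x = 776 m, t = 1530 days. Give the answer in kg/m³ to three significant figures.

0.0691 kg/m³

For an instantaneous plane source, C(x,t) = M/(n_e·A·√(4πDt)) · exp(−(x−vt)²/(4Dt)), with n_e·A the pore (flow) area.
Plume center vt = 0.520 × 1530 = 795.6 m, so the well at 776 m is 19.6 m upgradient of the peak.
√(4πDt) = 182.4 m, giving peak height M/(n_e·A·√(4πDt)) = 149/(0.41 × 27.8 × 182.4) = 0.07167 kg/m³.
(x−vt)²/(4Dt) = (-19.6)²/(4 × 1.73 × 1530) = 0.03628; exp(−0.03628) = 0.9644.
C = 0.07167 × 0.9644 = 0.0691 kg/m³.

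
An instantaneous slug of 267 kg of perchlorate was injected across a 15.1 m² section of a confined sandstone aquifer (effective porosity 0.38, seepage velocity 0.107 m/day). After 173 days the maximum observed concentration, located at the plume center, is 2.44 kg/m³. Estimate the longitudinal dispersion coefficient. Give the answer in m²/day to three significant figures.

0.167 m²/day

At the plume center C_max = M/(n_e·A·√(4πDt)), so D = M²/(4πt·(n_e·A·C_max)²).
n_e·A·C_max = 0.38 × 15.1 × 2.44 = 14.00 kg/m.
D = 267²/(4π × 173 × 14.00²) = 0.167 m²/day.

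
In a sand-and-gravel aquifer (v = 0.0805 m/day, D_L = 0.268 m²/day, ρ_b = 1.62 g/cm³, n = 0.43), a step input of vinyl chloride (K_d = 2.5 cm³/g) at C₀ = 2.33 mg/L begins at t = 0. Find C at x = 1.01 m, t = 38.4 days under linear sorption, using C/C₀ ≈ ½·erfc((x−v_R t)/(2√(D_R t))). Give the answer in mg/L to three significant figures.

0.713 mg/L

Retardation factor R = 1 + ρ_b·K_d/n = 1 + 1.62 × 2.5/0.43 = 10.42.
Sorption retards both mechanisms: v_R = v/R = 0.007726 m/day, D_R = D/R = 0.02572 m²/day.
v_R·t = 0.007726 × 38.4 = 0.2966784 m; 2√(D_R t) = 1.988 m; argument = (1.01 − 0.2966784)/1.988 = 0.3588.
C = C₀ × ½·erfc(0.3588) = 2.33 × 0.3059 = 0.713 mg/L.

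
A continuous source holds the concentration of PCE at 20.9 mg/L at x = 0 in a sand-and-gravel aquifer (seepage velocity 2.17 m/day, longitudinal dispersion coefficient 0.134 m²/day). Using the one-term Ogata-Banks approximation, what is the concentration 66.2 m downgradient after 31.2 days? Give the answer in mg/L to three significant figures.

For a continuous step input, C/C₀ ≈ ½·erfc((x−vt)/(2√(Dt))).
vt = 2.17 × 31.2 = 67.704 m and 2√(Dt) = 2√(0.134 × 31.2) = 4.089 m.
Argument (x−vt)/(2√(Dt)) = (66.2 − 67.704)/4.089 = -0.3678; ½·erfc(-0.3678) = 0.6985.
C = 20.9 × 0.6985 = 14.6 mg/L.

14.6 mg/L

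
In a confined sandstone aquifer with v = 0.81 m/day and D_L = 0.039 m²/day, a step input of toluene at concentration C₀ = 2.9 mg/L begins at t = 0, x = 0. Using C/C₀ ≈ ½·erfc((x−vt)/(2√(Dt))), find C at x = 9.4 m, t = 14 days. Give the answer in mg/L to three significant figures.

For a continuous step input, C/C₀ ≈ ½·erfc((x−vt)/(2√(Dt))).
vt = 0.81 × 14 = 11.34 m and 2√(Dt) = 2√(0.039 × 14) = 1.478 m.
Argument (x−vt)/(2√(Dt)) = (9.4 − 11.34)/1.478 = -1.313; ½·erfc(-1.313) = 0.9683.
C = 2.9 × 0.9683 = 2.81 mg/L.

2.81 mg/L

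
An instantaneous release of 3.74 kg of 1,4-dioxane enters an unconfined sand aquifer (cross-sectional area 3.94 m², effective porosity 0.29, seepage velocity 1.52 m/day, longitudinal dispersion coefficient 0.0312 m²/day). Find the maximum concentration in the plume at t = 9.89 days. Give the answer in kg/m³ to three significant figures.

The peak of an instantaneous 1D plume sits at x = vt; there the Gaussian factor is 1 and C_max = M/(n_e·A·√(4πDt)), where n_e·A is the pore area the mass is dissolved in.
√(4πDt) = √(4π × 0.0312 × 9.89) = 1.969 m, so C_max = 3.74/(0.29 × 3.94 × 1.969) = 1.66 kg/m³.

1.66 kg/m³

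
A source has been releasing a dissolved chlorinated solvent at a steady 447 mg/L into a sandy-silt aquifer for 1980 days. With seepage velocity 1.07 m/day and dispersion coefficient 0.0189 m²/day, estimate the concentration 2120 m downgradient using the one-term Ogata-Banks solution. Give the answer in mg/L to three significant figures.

195 mg/L

For a continuous step input, C/C₀ ≈ ½·erfc((x−vt)/(2√(Dt))).
vt = 1.07 × 1980 = 2118.6 m and 2√(Dt) = 2√(0.0189 × 1980) = 12.23 m.
Argument (x−vt)/(2√(Dt)) = (2120 − 2118.6)/12.23 = 0.1145; ½·erfc(0.1145) = 0.4357.
C = 447 × 0.4357 = 195 mg/L.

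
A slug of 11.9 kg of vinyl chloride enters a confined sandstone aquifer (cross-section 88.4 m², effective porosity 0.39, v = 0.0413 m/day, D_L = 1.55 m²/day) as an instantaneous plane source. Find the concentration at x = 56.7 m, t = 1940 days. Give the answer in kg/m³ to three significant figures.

0.00170 kg/m³

For an instantaneous plane source, C(x,t) = M/(n_e·A·√(4πDt)) · exp(−(x−vt)²/(4Dt)), with n_e·A the pore (flow) area.
Plume center vt = 0.0413 × 1940 = 80.122 m, so the well at 56.7 m is 23.422 m upgradient of the peak.
√(4πDt) = 194.4 m, giving peak height M/(n_e·A·√(4πDt)) = 11.9/(0.39 × 88.4 × 194.4) = 0.001776 kg/m³.
(x−vt)²/(4Dt) = (-23.422)²/(4 × 1.55 × 1940) = 0.04561; exp(−0.04561) = 0.9554.
C = 0.001776 × 0.9554 = 0.00170 kg/m³.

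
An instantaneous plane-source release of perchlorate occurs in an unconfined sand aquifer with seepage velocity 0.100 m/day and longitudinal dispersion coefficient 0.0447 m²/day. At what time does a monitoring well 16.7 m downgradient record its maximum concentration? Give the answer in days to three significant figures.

For the 1D instantaneous-source solution, setting ∂C/∂t = 0 at fixed x gives v²t² + 2Dt − x² = 0, so t = (√(D² + v²x²) − D)/v².
√(D² + v²x²) = √(0.0447² + 0.100² × 16.7²) = 1.671; v² = 0.01.
t = (1.671 − 0.0447)/0.01 = 163 days (vs. the pure-advection estimate x/v = 167 d).

163 days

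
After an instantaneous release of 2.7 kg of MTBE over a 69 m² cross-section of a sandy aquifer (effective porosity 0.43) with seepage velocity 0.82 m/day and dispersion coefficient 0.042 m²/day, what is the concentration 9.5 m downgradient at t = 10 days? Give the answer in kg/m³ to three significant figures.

0.0145 kg/m³

For an instantaneous plane source, C(x,t) = M/(n_e·A·√(4πDt)) · exp(−(x−vt)²/(4Dt)), with n_e·A the pore (flow) area.
Plume center vt = 0.82 × 10 = 8.2 m, so the well at 9.5 m is 1.3 m downgradient of the peak.
√(4πDt) = 2.297 m, giving peak height M/(n_e·A·√(4πDt)) = 2.7/(0.43 × 69 × 2.297) = 0.03962 kg/m³.
(x−vt)²/(4Dt) = (1.3)²/(4 × 0.042 × 10) = 1.006; exp(−1.006) = 0.3657.
C = 0.03962 × 0.3657 = 0.0145 kg/m³.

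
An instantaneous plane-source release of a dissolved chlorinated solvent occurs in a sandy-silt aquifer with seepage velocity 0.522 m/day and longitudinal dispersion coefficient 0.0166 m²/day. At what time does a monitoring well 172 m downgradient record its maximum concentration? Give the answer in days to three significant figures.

For the 1D instantaneous-source solution, setting ∂C/∂t = 0 at fixed x gives v²t² + 2Dt − x² = 0, so t = (√(D² + v²x²) − D)/v².
√(D² + v²x²) = √(0.0166² + 0.522² × 172²) = 89.78; v² = 0.272484.
t = (89.78 − 0.0166)/0.272484 = 329 days (vs. the pure-advection estimate x/v = 330 d).

329 days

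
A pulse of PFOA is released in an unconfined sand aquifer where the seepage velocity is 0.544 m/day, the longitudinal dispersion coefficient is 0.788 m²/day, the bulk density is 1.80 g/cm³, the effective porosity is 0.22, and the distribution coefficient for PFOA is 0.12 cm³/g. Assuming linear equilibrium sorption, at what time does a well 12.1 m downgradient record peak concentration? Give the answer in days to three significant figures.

Retardation factor R = 1 + ρ_b·K_d/n = 1 + 1.80 × 0.12/0.22 = 1.982.
Sorption retards both mechanisms: v_R = v/R = 0.2745 m/day, D_R = D/R = 0.3976 m²/day.
Peak time from v_R²t² + 2D_R t − x² = 0: t = (√(D_R² + v_R²x²) − D_R)/v_R².
√(D_R² + v_R²x²) = √(0.3976² + 0.2745² × 12.1²) = 3.345; v_R² = 0.07535.
t = (3.345 − 0.3976)/0.07535 = 39.1 days.

39.1 days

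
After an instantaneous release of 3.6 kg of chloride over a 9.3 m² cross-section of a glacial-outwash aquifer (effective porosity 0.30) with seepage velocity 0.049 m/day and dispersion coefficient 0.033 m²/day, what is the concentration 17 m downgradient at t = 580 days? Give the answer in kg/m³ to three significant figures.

For an instantaneous plane source, C(x,t) = M/(n_e·A·√(4πDt)) · exp(−(x−vt)²/(4Dt)), with n_e·A the pore (flow) area.
Plume center vt = 0.049 × 580 = 28.42 m, so the well at 17 m is 11.42 m upgradient of the peak.
√(4πDt) = 15.51 m, giving peak height M/(n_e·A·√(4πDt)) = 3.6/(0.30 × 9.3 × 15.51) = 0.08319 kg/m³.
(x−vt)²/(4Dt) = (-11.42)²/(4 × 0.033 × 580) = 1.703; exp(−1.703) = 0.1821.
C = 0.08319 × 0.1821 = 0.0151 kg/m³.

0.0151 kg/m³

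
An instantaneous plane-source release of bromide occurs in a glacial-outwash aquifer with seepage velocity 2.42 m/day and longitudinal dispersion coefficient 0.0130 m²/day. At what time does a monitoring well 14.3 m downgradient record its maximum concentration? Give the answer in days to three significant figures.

5.91 days

For the 1D instantaneous-source solution, setting ∂C/∂t = 0 at fixed x gives v²t² + 2Dt − x² = 0, so t = (√(D² + v²x²) − D)/v².
√(D² + v²x²) = √(0.0130² + 2.42² × 14.3²) = 34.61; v² = 5.8564.
t = (34.61 − 0.0130)/5.8564 = 5.91 days (vs. the pure-advection estimate x/v = 5.91 d).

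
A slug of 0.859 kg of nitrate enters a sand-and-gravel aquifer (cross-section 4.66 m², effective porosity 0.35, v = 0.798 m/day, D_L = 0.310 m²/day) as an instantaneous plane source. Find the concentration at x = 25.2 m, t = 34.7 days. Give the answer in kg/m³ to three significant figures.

0.0392 kg/m³

For an instantaneous plane source, C(x,t) = M/(n_e·A·√(4πDt)) · exp(−(x−vt)²/(4Dt)), with n_e·A the pore (flow) area.
Plume center vt = 0.798 × 34.7 = 27.6906 m, so the well at 25.2 m is 2.4906 m upgradient of the peak.
√(4πDt) = 11.63 m, giving peak height M/(n_e·A·√(4πDt)) = 0.859/(0.35 × 4.66 × 11.63) = 0.04529 kg/m³.
(x−vt)²/(4Dt) = (-2.4906)²/(4 × 0.310 × 34.7) = 0.1442; exp(−0.1442) = 0.8657.
C = 0.04529 × 0.8657 = 0.0392 kg/m³.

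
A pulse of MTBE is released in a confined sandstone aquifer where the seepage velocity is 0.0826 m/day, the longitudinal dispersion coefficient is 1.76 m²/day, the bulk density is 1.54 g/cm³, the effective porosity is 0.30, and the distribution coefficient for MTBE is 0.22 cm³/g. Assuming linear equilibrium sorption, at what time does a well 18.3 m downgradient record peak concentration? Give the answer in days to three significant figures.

Retardation factor R = 1 + ρ_b·K_d/n = 1 + 1.54 × 0.22/0.30 = 2.129.
Sorption retards both mechanisms: v_R = v/R = 0.03880 m/day, D_R = D/R = 0.8267 m²/day.
Peak time from v_R²t² + 2D_R t − x² = 0: t = (√(D_R² + v_R²x²) − D_R)/v_R².
√(D_R² + v_R²x²) = √(0.8267² + 0.03880² × 18.3²) = 1.090; v_R² = 0.001505.
t = (1.090 − 0.8267)/0.001505 = 175 days.

175 days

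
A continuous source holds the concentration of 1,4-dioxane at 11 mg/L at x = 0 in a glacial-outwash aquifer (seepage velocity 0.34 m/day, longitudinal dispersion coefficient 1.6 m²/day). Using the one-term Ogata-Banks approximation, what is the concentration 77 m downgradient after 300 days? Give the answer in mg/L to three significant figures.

8.69 mg/L

For a continuous step input, C/C₀ ≈ ½·erfc((x−vt)/(2√(Dt))).
vt = 0.34 × 300 = 102 m and 2√(Dt) = 2√(1.6 × 300) = 43.82 m.
Argument (x−vt)/(2√(Dt)) = (77 − 102)/43.82 = -0.5705; ½·erfc(-0.5705) = 0.7901.
C = 11 × 0.7901 = 8.69 mg/L.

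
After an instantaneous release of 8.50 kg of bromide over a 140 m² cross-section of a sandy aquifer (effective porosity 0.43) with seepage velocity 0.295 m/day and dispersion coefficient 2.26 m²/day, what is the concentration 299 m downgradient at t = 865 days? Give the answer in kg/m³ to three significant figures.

For an instantaneous plane source, C(x,t) = M/(n_e·A·√(4πDt)) · exp(−(x−vt)²/(4Dt)), with n_e·A the pore (flow) area.
Plume center vt = 0.295 × 865 = 255.175 m, so the well at 299 m is 43.825 m downgradient of the peak.
√(4πDt) = 156.7 m, giving peak height M/(n_e·A·√(4πDt)) = 8.50/(0.43 × 140 × 156.7) = 0.0009011 kg/m³.
(x−vt)²/(4Dt) = (43.825)²/(4 × 2.26 × 865) = 0.2456; exp(−0.2456) = 0.7822.
C = 0.0009011 × 0.7822 = 0.000705 kg/m³.

0.000705 kg/m³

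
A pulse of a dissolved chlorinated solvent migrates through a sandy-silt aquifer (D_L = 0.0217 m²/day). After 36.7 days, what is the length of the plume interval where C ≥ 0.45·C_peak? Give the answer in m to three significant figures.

3.19 m

The plume is Gaussian with σ = √(2Dt) = √(2 × 0.0217 × 36.7) = 1.262 m.
C/C_peak = exp(−Δx²/(2σ²)) = 0.45 ⇒ Δx = σ·√(−2 ln 0.45) = 1.262 × 1.264 = 1.595 m.
Width = 2Δx = 3.19 m.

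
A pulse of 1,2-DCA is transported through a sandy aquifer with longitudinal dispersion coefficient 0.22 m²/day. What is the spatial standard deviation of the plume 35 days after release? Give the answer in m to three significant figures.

Dispersive spreading gives a Gaussian with σ² = 2Dt; advection only shifts the center.
σ = √(2 × 0.22 × 35) = 3.92 m.

3.92 m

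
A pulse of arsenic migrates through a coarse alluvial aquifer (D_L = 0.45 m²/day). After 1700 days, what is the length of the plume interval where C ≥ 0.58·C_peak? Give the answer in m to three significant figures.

81.7 m

The plume is Gaussian with σ = √(2Dt) = √(2 × 0.45 × 1700) = 39.12 m.
C/C_peak = exp(−Δx²/(2σ²)) = 0.58 ⇒ Δx = σ·√(−2 ln 0.58) = 39.12 × 1.044 = 40.84 m.
Width = 2Δx = 81.7 m.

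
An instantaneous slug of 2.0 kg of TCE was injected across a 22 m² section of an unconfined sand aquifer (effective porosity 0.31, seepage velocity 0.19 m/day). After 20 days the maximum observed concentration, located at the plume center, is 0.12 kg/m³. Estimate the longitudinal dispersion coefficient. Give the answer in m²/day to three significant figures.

0.0238 m²/day

At the plume center C_max = M/(n_e·A·√(4πDt)), so D = M²/(4πt·(n_e·A·C_max)²).
n_e·A·C_max = 0.31 × 22 × 0.12 = 0.8184 kg/m.
D = 2.0²/(4π × 20 × 0.8184²) = 0.0238 m²/day.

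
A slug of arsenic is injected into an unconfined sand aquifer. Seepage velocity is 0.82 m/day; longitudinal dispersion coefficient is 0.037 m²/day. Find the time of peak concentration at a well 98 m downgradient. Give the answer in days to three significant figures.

For the 1D instantaneous-source solution, setting ∂C/∂t = 0 at fixed x gives v²t² + 2Dt − x² = 0, so t = (√(D² + v²x²) − D)/v².
√(D² + v²x²) = √(0.037² + 0.82² × 98²) = 80.36; v² = 0.6724.
t = (80.36 − 0.037)/0.6724 = 119 days (vs. the pure-advection estimate x/v = 120 d).

119 days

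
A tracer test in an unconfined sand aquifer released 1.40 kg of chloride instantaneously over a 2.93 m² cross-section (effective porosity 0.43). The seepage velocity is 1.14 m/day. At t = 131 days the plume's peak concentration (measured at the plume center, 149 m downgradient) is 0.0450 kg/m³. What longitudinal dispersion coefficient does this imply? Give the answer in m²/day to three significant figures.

At the plume center C_max = M/(n_e·A·√(4πDt)), so D = M²/(4πt·(n_e·A·C_max)²).
n_e·A·C_max = 0.43 × 2.93 × 0.0450 = 0.05670 kg/m.
D = 1.40²/(4π × 131 × 0.05670²) = 0.370 m²/day.

0.370 m²/day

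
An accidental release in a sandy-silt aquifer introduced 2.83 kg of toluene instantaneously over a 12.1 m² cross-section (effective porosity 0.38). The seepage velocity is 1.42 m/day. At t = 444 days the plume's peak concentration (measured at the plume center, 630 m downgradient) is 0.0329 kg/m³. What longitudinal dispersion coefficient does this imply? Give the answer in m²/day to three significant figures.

0.0627 m²/day

At the plume center C_max = M/(n_e·A·√(4πDt)), so D = M²/(4πt·(n_e·A·C_max)²).
n_e·A·C_max = 0.38 × 12.1 × 0.0329 = 0.1513 kg/m.
D = 2.83²/(4π × 444 × 0.1513²) = 0.0627 m²/day.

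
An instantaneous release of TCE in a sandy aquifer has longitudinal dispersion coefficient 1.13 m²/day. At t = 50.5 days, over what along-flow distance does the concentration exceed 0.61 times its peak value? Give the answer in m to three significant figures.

21.2 m

The plume is Gaussian with σ = √(2Dt) = √(2 × 1.13 × 50.5) = 10.68 m.
C/C_peak = exp(−Δx²/(2σ²)) = 0.61 ⇒ Δx = σ·√(−2 ln 0.61) = 10.68 × 0.9943 = 10.62 m.
Width = 2Δx = 21.2 m.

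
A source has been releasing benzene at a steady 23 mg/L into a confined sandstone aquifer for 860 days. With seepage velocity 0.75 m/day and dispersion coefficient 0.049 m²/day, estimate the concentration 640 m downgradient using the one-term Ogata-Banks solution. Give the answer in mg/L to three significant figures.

16.3 mg/L

For a continuous step input, C/C₀ ≈ ½·erfc((x−vt)/(2√(Dt))).
vt = 0.75 × 860 = 645 m and 2√(Dt) = 2√(0.049 × 860) = 12.98 m.
Argument (x−vt)/(2√(Dt)) = (640 − 645)/12.98 = -0.3852; ½·erfc(-0.3852) = 0.7070.
C = 23 × 0.7070 = 16.3 mg/L.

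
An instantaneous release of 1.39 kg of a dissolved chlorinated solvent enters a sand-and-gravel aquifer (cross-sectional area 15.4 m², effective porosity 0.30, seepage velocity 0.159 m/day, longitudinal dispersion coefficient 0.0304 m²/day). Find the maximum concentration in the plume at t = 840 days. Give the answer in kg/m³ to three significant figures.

The peak of an instantaneous 1D plume sits at x = vt; there the Gaussian factor is 1 and C_max = M/(n_e·A·√(4πDt)), where n_e·A is the pore area the mass is dissolved in.
√(4πDt) = √(4π × 0.0304 × 840) = 17.91 m, so C_max = 1.39/(0.30 × 15.4 × 17.91) = 0.0168 kg/m³.

0.0168 kg/m³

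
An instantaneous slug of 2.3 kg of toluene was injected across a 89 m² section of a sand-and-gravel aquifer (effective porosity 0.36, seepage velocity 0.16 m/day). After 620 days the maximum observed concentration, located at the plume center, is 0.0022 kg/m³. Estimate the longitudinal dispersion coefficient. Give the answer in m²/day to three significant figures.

At the plume center C_max = M/(n_e·A·√(4πDt)), so D = M²/(4πt·(n_e·A·C_max)²).
n_e·A·C_max = 0.36 × 89 × 0.0022 = 0.07049 kg/m.
D = 2.3²/(4π × 620 × 0.07049²) = 0.137 m²/day.

0.137 m²/day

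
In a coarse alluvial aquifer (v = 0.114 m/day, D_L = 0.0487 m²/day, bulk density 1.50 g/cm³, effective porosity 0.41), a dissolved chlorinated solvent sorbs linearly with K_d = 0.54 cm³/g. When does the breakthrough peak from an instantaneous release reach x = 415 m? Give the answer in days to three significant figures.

10800 days

Retardation factor R = 1 + ρ_b·K_d/n = 1 + 1.50 × 0.54/0.41 = 2.976.
Sorption retards both mechanisms: v_R = v/R = 0.03831 m/day, D_R = D/R = 0.01636 m²/day.
Peak time from v_R²t² + 2D_R t − x² = 0: t = (√(D_R² + v_R²x²) − D_R)/v_R².
√(D_R² + v_R²x²) = √(0.01636² + 0.03831² × 415²) = 15.90; v_R² = 0.001468.
t = (15.90 − 0.01636)/0.001468 = 10800 days.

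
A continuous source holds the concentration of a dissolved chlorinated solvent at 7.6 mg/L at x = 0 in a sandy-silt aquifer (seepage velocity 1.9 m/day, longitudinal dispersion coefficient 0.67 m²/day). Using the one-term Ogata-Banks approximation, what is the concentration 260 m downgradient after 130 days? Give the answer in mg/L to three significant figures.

For a continuous step input, C/C₀ ≈ ½·erfc((x−vt)/(2√(Dt))).
vt = 1.9 × 130 = 247 m and 2√(Dt) = 2√(0.67 × 130) = 18.67 m.
Argument (x−vt)/(2√(Dt)) = (260 − 247)/18.67 = 0.6963; ½·erfc(0.6963) = 0.1624.
C = 7.6 × 0.1624 = 1.23 mg/L.

1.23 mg/L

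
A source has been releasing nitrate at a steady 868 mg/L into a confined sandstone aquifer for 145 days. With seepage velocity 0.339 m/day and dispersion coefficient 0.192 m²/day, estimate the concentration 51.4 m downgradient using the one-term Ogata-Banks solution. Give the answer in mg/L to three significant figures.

331 mg/L

For a continuous step input, C/C₀ ≈ ½·erfc((x−vt)/(2√(Dt))).
vt = 0.339 × 145 = 49.155 m and 2√(Dt) = 2√(0.192 × 145) = 10.55 m.
Argument (x−vt)/(2√(Dt)) = (51.4 − 49.155)/10.55 = 0.2128; ½·erfc(0.2128) = 0.3817.
C = 868 × 0.3817 = 331 mg/L.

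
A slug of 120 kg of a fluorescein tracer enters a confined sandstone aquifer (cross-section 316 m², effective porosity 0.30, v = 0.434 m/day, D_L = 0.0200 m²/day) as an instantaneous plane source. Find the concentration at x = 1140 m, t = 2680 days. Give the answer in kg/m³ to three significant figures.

0.00403 kg/m³

For an instantaneous plane source, C(x,t) = M/(n_e·A·√(4πDt)) · exp(−(x−vt)²/(4Dt)), with n_e·A the pore (flow) area.
Plume center vt = 0.434 × 2680 = 1163.12 m, so the well at 1140 m is 23.12 m upgradient of the peak.
√(4πDt) = 25.95 m, giving peak height M/(n_e·A·√(4πDt)) = 120/(0.30 × 316 × 25.95) = 0.04878 kg/m³.
(x−vt)²/(4Dt) = (-23.12)²/(4 × 0.0200 × 2680) = 2.493; exp(−2.493) = 0.08266.
C = 0.04878 × 0.08266 = 0.00403 kg/m³.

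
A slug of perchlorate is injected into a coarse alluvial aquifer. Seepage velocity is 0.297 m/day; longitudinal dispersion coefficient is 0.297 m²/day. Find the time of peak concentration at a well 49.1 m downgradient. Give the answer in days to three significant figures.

162 days

For the 1D instantaneous-source solution, setting ∂C/∂t = 0 at fixed x gives v²t² + 2Dt − x² = 0, so t = (√(D² + v²x²) − D)/v².
√(D² + v²x²) = √(0.297² + 0.297² × 49.1²) = 14.59; v² = 0.088209.
t = (14.59 − 0.297)/0.088209 = 162 days (vs. the pure-advection estimate x/v = 165 d).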